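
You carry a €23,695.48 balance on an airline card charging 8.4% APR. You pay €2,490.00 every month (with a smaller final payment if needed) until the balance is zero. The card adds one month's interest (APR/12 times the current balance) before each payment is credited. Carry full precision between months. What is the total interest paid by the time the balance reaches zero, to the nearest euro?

Monthly rate r = 8.4%/12 = 0.7% = 0.007.
Payoff takes n = ⌈−ln(1 − rB₀/P)/ln(1+r)⌉ = ⌈9.882⌉ = 10 payments; the last is €2,198.23.
Total paid = 9·€2,490.00 + €2,198.23 = €24,608.23.
Total interest = total paid − principal = €24,608.23 − €23,695.48 = €912.75.

€913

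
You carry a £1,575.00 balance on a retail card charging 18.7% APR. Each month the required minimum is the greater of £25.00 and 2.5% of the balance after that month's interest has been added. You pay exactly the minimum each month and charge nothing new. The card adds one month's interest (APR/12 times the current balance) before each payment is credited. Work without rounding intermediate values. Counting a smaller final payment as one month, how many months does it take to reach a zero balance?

Monthly rate r = 18.7%/12 = 1.55833% = 0.0155833.
While 2.5% of the post-interest balance exceeds £25.00, each month B ← (B·(1+r))·(1 − 0.025), i.e. B shrinks by the factor (1+r)·0.975 = 0.99019.
This holds for months 1–48. Entering month 49 the balance is £981.41; 2.5% of the post-interest balance is now below £25.00, so the flat £25.00 minimum applies from here.
From month 49 a fixed £25.00 at rate r clears £981.41 in 62 more payments. Total: 48 + 62 = 110 months.

110 months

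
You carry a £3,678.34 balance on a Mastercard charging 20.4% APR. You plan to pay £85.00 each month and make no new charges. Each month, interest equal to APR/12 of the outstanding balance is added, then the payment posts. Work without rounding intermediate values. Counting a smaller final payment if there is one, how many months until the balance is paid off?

79 months

Monthly rate r = 20.4%/12 = 1.7% = 0.017.
Recurrence: B ← B·(1+r) − £85.00.
Month 1: interest £62.53; balance after payment £3,655.87.
Month 2: interest £62.15; balance after payment £3,633.02.
Closed form: n = −ln(1 − rB₀/P)/ln(1+r) = −ln(0.26433)/ln(1.017) ≈ 78.931, so the balance reaches zero during payment 79.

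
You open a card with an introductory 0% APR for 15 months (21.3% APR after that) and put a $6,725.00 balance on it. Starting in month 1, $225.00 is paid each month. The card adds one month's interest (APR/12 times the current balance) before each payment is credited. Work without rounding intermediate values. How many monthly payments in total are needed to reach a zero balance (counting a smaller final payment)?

Promo months 1–15 at r₀ = 0%/12 = 0; months 16+ at r₁ = 21.3%/12 = 0.01775.
After month 15 (no interest yet): B = $6,725.00 − 15·$225.00 = $3,350.00.
Then at r₁ with $225.00/mo: n₂ = −ln(1 − r₁·B/P)/ln(1+r₁) ≈ 17.44 → 18 more payments.

33 payments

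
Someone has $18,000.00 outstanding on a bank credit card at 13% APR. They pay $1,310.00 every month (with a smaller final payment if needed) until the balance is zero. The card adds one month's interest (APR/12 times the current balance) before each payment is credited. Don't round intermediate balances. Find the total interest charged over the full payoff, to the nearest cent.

Monthly rate r = 13%/12 = 1.08333% = 0.0108333.
Payoff takes n = ⌈−ln(1 − rB₀/P)/ln(1+r)⌉ = ⌈14.958⌉ = 15 payments; the last is $1,255.17.
Total paid = 14·$1,310.00 + $1,255.17 = $19,595.17.
Total interest = total paid − principal = $19,595.17 − $18,000.00 = $1,595.17.

$1,595.17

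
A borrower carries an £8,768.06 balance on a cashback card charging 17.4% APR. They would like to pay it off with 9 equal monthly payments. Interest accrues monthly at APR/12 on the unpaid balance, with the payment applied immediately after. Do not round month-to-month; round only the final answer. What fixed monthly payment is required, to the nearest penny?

Monthly rate r = 17.4%/12 = 1.45% = 0.0145.
Level-payment amortization: P = B₀·r / (1 − (1+r)^(−n)) = 8768.06·0.0145 / (1 − 1.0145^(−9)).
Denominator 1 − (1+r)^(−9) = 0.121520689.
P = 127.137 / 0.121520689 ≈ 1046.22.

£1,046.22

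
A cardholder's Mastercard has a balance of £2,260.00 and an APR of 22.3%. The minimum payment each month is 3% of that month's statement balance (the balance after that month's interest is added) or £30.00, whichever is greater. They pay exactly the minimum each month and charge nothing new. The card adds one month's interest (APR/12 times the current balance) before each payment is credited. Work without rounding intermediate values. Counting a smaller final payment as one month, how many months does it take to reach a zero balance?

121 months

Monthly rate r = 22.3%/12 = 1.85833% = 0.0185833.
While 3% of the post-interest balance exceeds £30.00, each month B ← (B·(1+r))·(1 − 0.03), i.e. B shrinks by the factor (1+r)·0.97 = 0.98803.
This holds for months 1–70. Entering month 71 the balance is £972.50; 3% of the post-interest balance is now below £30.00, so the flat £30.00 minimum applies from here.
From month 71 a fixed £30.00 at rate r clears £972.50 in 51 more payments. Total: 70 + 51 = 121 months.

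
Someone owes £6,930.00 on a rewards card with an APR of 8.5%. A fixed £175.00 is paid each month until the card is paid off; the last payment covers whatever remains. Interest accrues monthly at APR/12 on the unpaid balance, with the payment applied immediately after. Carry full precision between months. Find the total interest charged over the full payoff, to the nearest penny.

£1,232.06

Monthly rate r = 8.5%/12 = 0.708333% = 0.00708333.
Payoff takes n = ⌈−ln(1 − rB₀/P)/ln(1+r)⌉ = ⌈46.640⌉ = 47 payments; the last is £112.06.
Total paid = 46·£175.00 + £112.06 = £8,162.06.
Total interest = total paid − principal = £8,162.06 − £6,930.00 = £1,232.06.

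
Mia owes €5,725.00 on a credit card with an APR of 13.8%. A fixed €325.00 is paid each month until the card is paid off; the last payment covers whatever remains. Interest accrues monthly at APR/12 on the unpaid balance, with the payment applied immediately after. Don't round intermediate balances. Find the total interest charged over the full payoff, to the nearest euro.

€709

Monthly rate r = 13.8%/12 = 1.15% = 0.0115.
Payoff takes n = ⌈−ln(1 − rB₀/P)/ln(1+r)⌉ = ⌈19.797⌉ = 20 payments; the last is €259.43.
Total paid = 19·€325.00 + €259.43 = €6,434.43.
Total interest = total paid − principal = €6,434.43 − €5,725.00 = €709.43.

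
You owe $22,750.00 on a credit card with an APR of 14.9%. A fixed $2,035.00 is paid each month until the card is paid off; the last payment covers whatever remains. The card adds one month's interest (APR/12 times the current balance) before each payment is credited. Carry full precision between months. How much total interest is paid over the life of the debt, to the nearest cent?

$1,895.18

Monthly rate r = 14.9%/12 = 1.24167% = 0.0124167.
Payoff takes n = ⌈−ln(1 − rB₀/P)/ln(1+r)⌉ = ⌈12.110⌉ = 13 payments; the last is $225.18.
Total paid = 12·$2,035.00 + $225.18 = $24,645.18.
Total interest = total paid − principal = $24,645.18 − $22,750.00 = $1,895.18.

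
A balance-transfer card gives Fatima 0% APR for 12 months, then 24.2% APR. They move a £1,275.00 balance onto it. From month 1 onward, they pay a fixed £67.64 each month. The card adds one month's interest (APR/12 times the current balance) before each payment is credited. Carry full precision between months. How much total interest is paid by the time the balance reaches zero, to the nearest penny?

Promo months 1–12 at r₀ = 0%/12 = 0; months 13+ at r₁ = 24.2%/12 = 0.0201667.
After month 12 (no interest yet): B = £1,275.00 − 12·£67.64 = £463.32.
Then at r₁ with £67.64/mo: n₂ = −ln(1 − r₁·B/P)/ln(1+r₁) ≈ 7.45 → 8 more payments.
Total paid = 19·£67.64 + £30.31 = £1,315.47; interest = £1,315.47 − £1,275.00 = £40.47.

£40.47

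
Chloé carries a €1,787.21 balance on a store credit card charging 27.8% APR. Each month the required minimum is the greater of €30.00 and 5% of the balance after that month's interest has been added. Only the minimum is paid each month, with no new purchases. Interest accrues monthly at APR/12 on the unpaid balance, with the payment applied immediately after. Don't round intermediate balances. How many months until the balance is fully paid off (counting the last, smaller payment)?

66 months

Monthly rate r = 27.8%/12 = 2.31667% = 0.0231667.
While 5% of the post-interest balance exceeds €30.00, each month B ← (B·(1+r))·(1 − 0.05), i.e. B shrinks by the factor (1+r)·0.95 = 0.97201.
This holds for months 1–40. Entering month 41 the balance is €574.08; 5% of the post-interest balance is now below €30.00, so the flat €30.00 minimum applies from here.
From month 41 a fixed €30.00 at rate r clears €574.08 in 26 more payments. Total: 40 + 26 = 66 months.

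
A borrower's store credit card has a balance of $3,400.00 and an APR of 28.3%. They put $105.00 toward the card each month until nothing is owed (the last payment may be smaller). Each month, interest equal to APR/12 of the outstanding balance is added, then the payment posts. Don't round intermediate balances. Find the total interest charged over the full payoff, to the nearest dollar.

Monthly rate r = 28.3%/12 = 2.35833% = 0.0235833.
Payoff takes n = ⌈−ln(1 − rB₀/P)/ln(1+r)⌉ = ⌈61.882⌉ = 62 payments; the last is $92.75.
Total paid = 61·$105.00 + $92.75 = $6,497.75.
Total interest = total paid − principal = $6,497.75 − $3,400.00 = $3,097.75.

$3,098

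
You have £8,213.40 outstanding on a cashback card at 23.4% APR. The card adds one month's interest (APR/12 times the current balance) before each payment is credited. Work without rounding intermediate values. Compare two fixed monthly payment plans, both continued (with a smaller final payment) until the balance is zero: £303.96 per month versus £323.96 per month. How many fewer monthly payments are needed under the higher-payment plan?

Monthly rate r = 23.4%/12 = 1.95% = 0.0195.
At £303.96/mo: n = ⌈−ln(1 − rB₀/P)/ln(1+r)⌉ = 39 payments (last £230.55); total interest = total paid − £8,213.40 = £3,567.63.
At £323.96/mo: 36 payments (last £102.18); total interest £3,227.38.
Payments saved = 39 − 36 = 3.

3 fewer payments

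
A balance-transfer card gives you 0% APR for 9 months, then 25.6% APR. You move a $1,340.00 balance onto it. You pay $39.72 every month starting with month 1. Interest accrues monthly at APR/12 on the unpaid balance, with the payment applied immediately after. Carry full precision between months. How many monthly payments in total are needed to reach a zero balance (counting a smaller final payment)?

45 months

Promo months 1–9 at r₀ = 0%/12 = 0; months 10+ at r₁ = 25.6%/12 = 0.0213333.
After month 9 (no interest yet): B = $1,340.00 − 9·$39.72 = $982.52.
Then at r₁ with $39.72/mo: n₂ = −ln(1 − r₁·B/P)/ln(1+r₁) ≈ 35.54 → 36 more payments.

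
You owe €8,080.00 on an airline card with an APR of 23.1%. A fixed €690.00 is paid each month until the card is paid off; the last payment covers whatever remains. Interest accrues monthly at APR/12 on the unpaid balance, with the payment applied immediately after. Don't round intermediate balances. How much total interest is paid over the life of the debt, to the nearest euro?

Monthly rate r = 23.1%/12 = 1.925% = 0.01925.
Payoff takes n = ⌈−ln(1 − rB₀/P)/ln(1+r)⌉ = ⌈13.397⌉ = 14 payments; the last is €275.26.
Total paid = 13·€690.00 + €275.26 = €9,245.26.
Total interest = total paid − principal = €9,245.26 − €8,080.00 = €1,165.26.

€1,165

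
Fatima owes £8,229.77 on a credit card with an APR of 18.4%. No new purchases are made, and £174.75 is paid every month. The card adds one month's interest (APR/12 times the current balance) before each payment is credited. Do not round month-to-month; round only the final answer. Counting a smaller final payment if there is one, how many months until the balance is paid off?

Monthly rate r = 18.4%/12 = 1.53333% = 0.0153333.
Recurrence: B ← B·(1+r) − £174.75.
Month 1: interest £126.19; balance after payment £8,181.21.
Month 2: interest £125.45; balance after payment £8,131.91.
Closed form: n = −ln(1 − rB₀/P)/ln(1+r) = −ln(0.27788)/ln(1.01533) ≈ 84.153, so the balance reaches zero during payment 85.

85 months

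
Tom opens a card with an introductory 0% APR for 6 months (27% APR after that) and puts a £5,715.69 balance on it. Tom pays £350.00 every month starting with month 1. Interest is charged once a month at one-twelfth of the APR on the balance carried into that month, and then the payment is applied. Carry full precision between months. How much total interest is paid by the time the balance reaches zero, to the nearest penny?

£545.80

Promo months 1–6 at r₀ = 0%/12 = 0; months 7+ at r₁ = 27%/12 = 0.0225.
After month 6 (no interest yet): B = £5,715.69 − 6·£350.00 = £3,615.69.
Then at r₁ with £350.00/mo: n₂ = −ln(1 − r₁·B/P)/ln(1+r₁) ≈ 11.89 → 12 more payments.
Total paid = 17·£350.00 + £311.49 = £6,261.49; interest = £6,261.49 − £5,715.69 = £545.80.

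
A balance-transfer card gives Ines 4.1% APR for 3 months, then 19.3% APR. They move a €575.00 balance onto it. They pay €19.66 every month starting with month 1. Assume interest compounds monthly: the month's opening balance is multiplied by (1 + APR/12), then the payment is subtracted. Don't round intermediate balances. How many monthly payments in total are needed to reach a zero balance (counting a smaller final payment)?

Promo months 1–3 at r₀ = 4.1%/12 = 0.00341667; months 4+ at r₁ = 19.3%/12 = 0.0160833.
After month 3: iterate B ← B·(1+r₀) − €19.66 for 3 months → €521.73.
Then at r₁ with €19.66/mo: n₂ = −ln(1 − r₁·B/P)/ln(1+r₁) ≈ 34.88 → 35 more payments.

38 months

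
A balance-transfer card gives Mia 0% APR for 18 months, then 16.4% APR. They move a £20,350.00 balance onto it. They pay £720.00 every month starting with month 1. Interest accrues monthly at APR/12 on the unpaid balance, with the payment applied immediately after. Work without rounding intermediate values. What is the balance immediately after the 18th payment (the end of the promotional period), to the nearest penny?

£7,390.00

Promo months 1–18 at r₀ = 0%/12 = 0; months 19+ at r₁ = 16.4%/12 = 0.0136667.
After month 18 (no interest yet): B = £20,350.00 − 18·£720.00 = £7,390.00.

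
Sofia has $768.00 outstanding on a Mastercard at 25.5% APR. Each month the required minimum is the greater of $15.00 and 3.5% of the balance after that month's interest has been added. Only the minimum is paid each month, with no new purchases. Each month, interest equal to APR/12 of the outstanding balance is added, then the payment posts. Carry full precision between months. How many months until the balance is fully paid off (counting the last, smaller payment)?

85 months

Monthly rate r = 25.5%/12 = 2.125% = 0.02125.
While 3.5% of the post-interest balance exceeds $15.00, each month B ← (B·(1+r))·(1 − 0.035), i.e. B shrinks by the factor (1+r)·0.965 = 0.98551.
This holds for months 1–42. Entering month 43 the balance is $415.96; 3.5% of the post-interest balance is now below $15.00, so the flat $15.00 minimum applies from here.
From month 43 a fixed $15.00 at rate r clears $415.96 in 43 more payments. Total: 42 + 43 = 85 months.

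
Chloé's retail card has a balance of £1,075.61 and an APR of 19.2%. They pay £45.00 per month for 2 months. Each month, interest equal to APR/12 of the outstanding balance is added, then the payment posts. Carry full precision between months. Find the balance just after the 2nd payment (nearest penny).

Monthly rate r = 19.2%/12 = 1.6% = 0.016.
Each month: B ← B·(1+r) − £45.00.
Month 1: interest £17.21; balance after payment £1,047.82.
Month 2: interest £16.77; balance after payment £1,019.58.

£1,019.58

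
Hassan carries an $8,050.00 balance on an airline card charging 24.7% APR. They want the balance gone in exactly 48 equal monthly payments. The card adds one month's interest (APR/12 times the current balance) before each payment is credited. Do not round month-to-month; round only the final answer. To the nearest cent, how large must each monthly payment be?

Monthly rate r = 24.7%/12 = 2.05833% = 0.0205833.
Level-payment amortization: P = B₀·r / (1 − (1+r)^(−n)) = 8050.00·0.0205833 / (1 − 1.02058^(−48)).
Denominator 1 − (1+r)^(−48) = 0.623925961.
P = 165.696 / 0.623925961 ≈ 265.57.

$265.57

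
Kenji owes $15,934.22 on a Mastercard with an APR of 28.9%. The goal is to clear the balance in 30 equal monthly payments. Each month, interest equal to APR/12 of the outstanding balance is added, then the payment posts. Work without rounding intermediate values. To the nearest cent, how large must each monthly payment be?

$752.03

Monthly rate r = 28.9%/12 = 2.40833% = 0.0240833.
Level-payment amortization: P = B₀·r / (1 − (1+r)^(−n)) = 15934.22·0.0240833 / (1 − 1.02408^(−30)).
Denominator 1 − (1+r)^(−30) = 0.510287652.
P = 383.749 / 0.510287652 ≈ 752.03.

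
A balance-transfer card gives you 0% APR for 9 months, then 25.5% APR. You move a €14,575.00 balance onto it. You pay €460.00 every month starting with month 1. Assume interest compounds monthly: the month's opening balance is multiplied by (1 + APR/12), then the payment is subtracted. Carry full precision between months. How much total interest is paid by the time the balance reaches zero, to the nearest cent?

€3,957.93

Promo months 1–9 at r₀ = 0%/12 = 0; months 10+ at r₁ = 25.5%/12 = 0.02125.
After month 9 (no interest yet): B = €14,575.00 − 9·€460.00 = €10,435.00.
Then at r₁ with €460.00/mo: n₂ = −ln(1 − r₁·B/P)/ln(1+r₁) ≈ 31.29 → 32 more payments.
Total paid = 40·€460.00 + €132.93 = €18,532.93; interest = €18,532.93 − €14,575.00 = €3,957.93.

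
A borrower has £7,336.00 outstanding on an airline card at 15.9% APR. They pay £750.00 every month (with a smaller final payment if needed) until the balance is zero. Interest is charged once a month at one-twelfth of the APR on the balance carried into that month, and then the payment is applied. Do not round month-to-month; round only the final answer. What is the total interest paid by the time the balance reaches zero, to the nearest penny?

Monthly rate r = 15.9%/12 = 1.325% = 0.01325.
Payoff takes n = ⌈−ln(1 − rB₀/P)/ln(1+r)⌉ = ⌈10.545⌉ = 11 payments; the last is £410.07.
Total paid = 10·£750.00 + £410.07 = £7,910.07.
Total interest = total paid − principal = £7,910.07 − £7,336.00 = £574.07.

£574.07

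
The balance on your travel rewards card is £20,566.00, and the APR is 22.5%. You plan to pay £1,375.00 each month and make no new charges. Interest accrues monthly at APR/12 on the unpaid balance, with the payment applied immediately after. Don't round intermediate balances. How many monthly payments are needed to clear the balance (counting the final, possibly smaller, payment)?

18 months

Monthly rate r = 22.5%/12 = 1.875% = 0.01875.
Recurrence: B ← B·(1+r) − £1,375.00.
Month 1: interest £385.61; balance after payment £19,576.61.
Month 2: interest £367.06; balance after payment £18,568.67.
Closed form: n = −ln(1 − rB₀/P)/ln(1+r) = −ln(0.71955)/ln(1.01875) ≈ 17.717, so the balance reaches zero during payment 18.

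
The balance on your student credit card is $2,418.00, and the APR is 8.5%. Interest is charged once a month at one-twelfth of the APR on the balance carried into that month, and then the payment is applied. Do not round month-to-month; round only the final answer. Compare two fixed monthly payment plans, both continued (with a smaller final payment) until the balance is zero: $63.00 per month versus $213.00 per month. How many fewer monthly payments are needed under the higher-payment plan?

Monthly rate r = 8.5%/12 = 0.708333% = 0.00708333.
At $63.00/mo: n = ⌈−ln(1 − rB₀/P)/ln(1+r)⌉ = 45 payments (last $59.82); total interest = total paid − $2,418.00 = $413.82.
At $213.00/mo: 12 payments (last $186.76); total interest $111.76.
Payments saved = 45 − 12 = 33.

33 fewer payments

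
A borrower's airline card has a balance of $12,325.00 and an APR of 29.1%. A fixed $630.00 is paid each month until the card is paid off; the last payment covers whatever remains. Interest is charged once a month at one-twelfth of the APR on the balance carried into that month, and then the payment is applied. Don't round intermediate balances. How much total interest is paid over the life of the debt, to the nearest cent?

Monthly rate r = 29.1%/12 = 2.425% = 0.02425.
Payoff takes n = ⌈−ln(1 − rB₀/P)/ln(1+r)⌉ = ⌈26.846⌉ = 27 payments; the last is $533.84.
Total paid = 26·$630.00 + $533.84 = $16,913.84.
Total interest = total paid − principal = $16,913.84 − $12,325.00 = $4,588.84.

$4,588.84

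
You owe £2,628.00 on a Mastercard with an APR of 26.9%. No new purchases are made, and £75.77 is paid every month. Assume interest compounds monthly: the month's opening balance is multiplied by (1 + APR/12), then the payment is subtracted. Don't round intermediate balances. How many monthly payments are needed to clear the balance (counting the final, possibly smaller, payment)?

Monthly rate r = 26.9%/12 = 2.24167% = 0.0224167.
Recurrence: B ← B·(1+r) − £75.77.
Month 1: interest £58.91; balance after payment £2,611.14.
Month 2: interest £58.53; balance after payment £2,593.90.
Closed form: n = −ln(1 − rB₀/P)/ln(1+r) = −ln(0.2225)/ln(1.02242) ≈ 67.789, so the balance reaches zero during payment 68.

68 months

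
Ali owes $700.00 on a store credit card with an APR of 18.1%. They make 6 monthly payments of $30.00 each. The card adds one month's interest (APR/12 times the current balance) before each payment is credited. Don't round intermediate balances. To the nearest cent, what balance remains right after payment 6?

$578.86

Monthly rate r = 18.1%/12 = 1.50833% = 0.0150833.
Each month: B ← B·(1+r) − $30.00.
Month 1: interest $10.56; balance after payment $680.56.
Month 2: interest $10.27; balance after payment $660.82.
Month 3: interest $9.97; balance after payment $640.79.
Month 4: interest $9.67; balance after payment $620.46.
Month 5: interest $9.36; balance after payment $599.81.
Month 6: interest $9.05; balance after payment $578.86.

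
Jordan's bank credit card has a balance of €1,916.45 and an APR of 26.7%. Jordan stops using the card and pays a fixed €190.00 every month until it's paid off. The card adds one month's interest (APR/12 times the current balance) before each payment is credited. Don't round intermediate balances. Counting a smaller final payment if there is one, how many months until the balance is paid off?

12 months

Monthly rate r = 26.7%/12 = 2.225% = 0.02225.
Recurrence: B ← B·(1+r) − €190.00.
Month 1: interest €42.64; balance after payment €1,769.09.
Month 2: interest €39.36; balance after payment €1,618.45.
Closed form: n = −ln(1 − rB₀/P)/ln(1+r) = −ln(0.77557)/ln(1.02225) ≈ 11.549, so the balance reaches zero during payment 12.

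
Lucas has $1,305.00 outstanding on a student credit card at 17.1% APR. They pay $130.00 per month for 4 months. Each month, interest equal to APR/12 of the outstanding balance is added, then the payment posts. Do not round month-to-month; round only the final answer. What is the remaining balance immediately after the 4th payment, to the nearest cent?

Monthly rate r = 17.1%/12 = 1.425% = 0.01425.
Each month: B ← B·(1+r) − $130.00.
Month 1: interest $18.60; balance after payment $1,193.60.
Month 2: interest $17.01; balance after payment $1,080.60.
Month 3: interest $15.40; balance after payment $966.00.
Month 4: interest $13.77; balance after payment $849.77.

$849.77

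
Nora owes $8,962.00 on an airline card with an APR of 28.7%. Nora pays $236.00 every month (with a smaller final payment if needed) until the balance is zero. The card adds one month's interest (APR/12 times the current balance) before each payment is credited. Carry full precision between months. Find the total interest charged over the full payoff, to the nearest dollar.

$14,887

Monthly rate r = 28.7%/12 = 2.39167% = 0.0239167.
Payoff takes n = ⌈−ln(1 − rB₀/P)/ln(1+r)⌉ = ⌈101.054⌉ = 102 payments; the last is $12.81.
Total paid = 101·$236.00 + $12.81 = $23,848.81.
Total interest = total paid − principal = $23,848.81 − $8,962.00 = $14,886.81.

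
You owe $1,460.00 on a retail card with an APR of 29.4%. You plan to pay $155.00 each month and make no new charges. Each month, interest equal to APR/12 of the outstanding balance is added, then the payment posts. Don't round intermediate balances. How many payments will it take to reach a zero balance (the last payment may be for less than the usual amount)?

11 payments

Monthly rate r = 29.4%/12 = 2.45% = 0.0245.
Recurrence: B ← B·(1+r) − $155.00.
Month 1: interest $35.77; balance after payment $1,340.77.
Month 2: interest $32.85; balance after payment $1,218.62.
Closed form: n = −ln(1 − rB₀/P)/ln(1+r) = −ln(0.76923)/ln(1.0245) ≈ 10.840, so the balance reaches zero during payment 11.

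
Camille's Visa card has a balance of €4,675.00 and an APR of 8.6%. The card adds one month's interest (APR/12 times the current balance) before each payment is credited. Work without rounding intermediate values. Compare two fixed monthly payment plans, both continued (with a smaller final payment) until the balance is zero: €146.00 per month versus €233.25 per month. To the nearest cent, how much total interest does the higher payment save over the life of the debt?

Monthly rate r = 8.6%/12 = 0.716667% = 0.00716667.
At €146.00/mo: n = ⌈−ln(1 − rB₀/P)/ln(1+r)⌉ = 37 payments (last €73.95); total interest = total paid − €4,675.00 = €654.95.
At €233.25/mo: 22 payments (last €166.81); total interest €390.06.
Interest saved = €654.95 − €390.06 = €264.89.

€264.89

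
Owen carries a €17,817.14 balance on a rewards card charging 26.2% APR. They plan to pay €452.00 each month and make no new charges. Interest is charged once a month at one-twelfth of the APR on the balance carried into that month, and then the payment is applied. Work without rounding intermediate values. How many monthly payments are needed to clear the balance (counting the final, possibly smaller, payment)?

92 months

Monthly rate r = 26.2%/12 = 2.18333% = 0.0218333.
Recurrence: B ← B·(1+r) − €452.00.
Month 1: interest €389.01; balance after payment €17,754.15.
Month 2: interest €387.63; balance after payment €17,689.78.
Closed form: n = −ln(1 − rB₀/P)/ln(1+r) = −ln(0.13936)/ln(1.02183) ≈ 91.241, so the balance reaches zero during payment 92.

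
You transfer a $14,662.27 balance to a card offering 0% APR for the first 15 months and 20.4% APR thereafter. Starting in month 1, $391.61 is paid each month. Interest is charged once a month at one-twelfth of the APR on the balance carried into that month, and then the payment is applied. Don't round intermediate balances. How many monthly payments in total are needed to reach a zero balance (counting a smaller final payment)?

Promo months 1–15 at r₀ = 0%/12 = 0; months 16+ at r₁ = 20.4%/12 = 0.017.
After month 15 (no interest yet): B = $14,662.27 − 15·$391.61 = $8,788.12.
Then at r₁ with $391.61/mo: n₂ = −ln(1 − r₁·B/P)/ln(1+r₁) ≈ 28.50 → 29 more payments.

44 months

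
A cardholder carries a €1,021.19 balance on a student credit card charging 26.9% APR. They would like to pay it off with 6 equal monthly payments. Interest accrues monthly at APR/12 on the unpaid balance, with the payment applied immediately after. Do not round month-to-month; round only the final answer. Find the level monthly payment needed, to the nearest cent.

Monthly rate r = 26.9%/12 = 2.24167% = 0.0224167.
Level-payment amortization: P = B₀·r / (1 − (1+r)^(−n)) = 1021.19·0.0224167 / (1 − 1.02242^(−6)).
Denominator 1 − (1+r)^(−6) = 0.124547721.
P = 22.8917 / 0.124547721 ≈ 183.80.

€183.80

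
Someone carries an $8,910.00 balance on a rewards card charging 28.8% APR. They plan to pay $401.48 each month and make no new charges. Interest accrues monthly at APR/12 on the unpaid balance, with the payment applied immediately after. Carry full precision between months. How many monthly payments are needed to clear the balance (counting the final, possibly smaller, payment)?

33 payments

Monthly rate r = 28.8%/12 = 2.4% = 0.024.
Recurrence: B ← B·(1+r) − $401.48.
Month 1: interest $213.84; balance after payment $8,722.36.
Month 2: interest $209.34; balance after payment $8,530.22.
Closed form: n = −ln(1 − rB₀/P)/ln(1+r) = −ln(0.46737)/ln(1.024) ≈ 32.072, so the balance reaches zero during payment 33.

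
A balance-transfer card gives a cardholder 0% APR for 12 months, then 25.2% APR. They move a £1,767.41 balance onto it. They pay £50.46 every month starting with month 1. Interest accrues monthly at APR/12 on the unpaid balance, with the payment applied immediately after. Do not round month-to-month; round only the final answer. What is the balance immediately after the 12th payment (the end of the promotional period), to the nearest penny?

Promo months 1–12 at r₀ = 0%/12 = 0; months 13+ at r₁ = 25.2%/12 = 0.021.
After month 12 (no interest yet): B = £1,767.41 − 12·£50.46 = £1,161.89.

£1,161.89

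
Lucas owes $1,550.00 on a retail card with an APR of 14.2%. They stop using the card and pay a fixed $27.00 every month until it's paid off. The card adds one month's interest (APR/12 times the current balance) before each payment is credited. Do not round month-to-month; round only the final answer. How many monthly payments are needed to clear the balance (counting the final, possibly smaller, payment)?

Monthly rate r = 14.2%/12 = 1.18333% = 0.0118333.
Recurrence: B ← B·(1+r) − $27.00.
Month 1: interest $18.34; balance after payment $1,541.34.
Month 2: interest $18.24; balance after payment $1,532.58.
Closed form: n = −ln(1 − rB₀/P)/ln(1+r) = −ln(0.32068)/ln(1.01183) ≈ 96.679, so the balance reaches zero during payment 97.

97 payments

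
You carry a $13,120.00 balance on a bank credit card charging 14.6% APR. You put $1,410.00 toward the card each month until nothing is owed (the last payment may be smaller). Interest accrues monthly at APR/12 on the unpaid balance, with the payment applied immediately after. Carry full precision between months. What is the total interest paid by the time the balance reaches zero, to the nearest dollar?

$889

Monthly rate r = 14.6%/12 = 1.21667% = 0.0121667.
Payoff takes n = ⌈−ln(1 − rB₀/P)/ln(1+r)⌉ = ⌈9.935⌉ = 10 payments; the last is $1,319.00.
Total paid = 9·$1,410.00 + $1,319.00 = $14,009.00.
Total interest = total paid − principal = $14,009.00 − $13,120.00 = $889.00.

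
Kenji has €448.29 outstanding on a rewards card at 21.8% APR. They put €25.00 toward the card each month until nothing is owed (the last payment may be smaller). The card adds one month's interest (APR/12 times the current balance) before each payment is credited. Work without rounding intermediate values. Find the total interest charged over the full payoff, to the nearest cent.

€99.07

Monthly rate r = 21.8%/12 = 1.81667% = 0.0181667.
Payoff takes n = ⌈−ln(1 − rB₀/P)/ln(1+r)⌉ = ⌈21.894⌉ = 22 payments; the last is €22.36.
Total paid = 21·€25.00 + €22.36 = €547.36.
Total interest = total paid − principal = €547.36 − €448.29 = €99.07.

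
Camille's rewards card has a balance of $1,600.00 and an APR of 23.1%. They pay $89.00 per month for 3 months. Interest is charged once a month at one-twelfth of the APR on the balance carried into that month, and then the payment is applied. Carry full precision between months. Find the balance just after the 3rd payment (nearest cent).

$1,422.02

Monthly rate r = 23.1%/12 = 1.925% = 0.01925.
Each month: B ← B·(1+r) − $89.00.
Month 1: interest $30.80; balance after payment $1,541.80.
Month 2: interest $29.68; balance after payment $1,482.48.
Month 3: interest $28.54; balance after payment $1,422.02.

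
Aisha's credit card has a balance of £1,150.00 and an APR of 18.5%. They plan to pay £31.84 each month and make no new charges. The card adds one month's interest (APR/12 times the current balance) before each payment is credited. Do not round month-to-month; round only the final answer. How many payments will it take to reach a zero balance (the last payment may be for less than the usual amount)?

54 months

Monthly rate r = 18.5%/12 = 1.54167% = 0.0154167.
Recurrence: B ← B·(1+r) − £31.84.
Month 1: interest £17.73; balance after payment £1,135.89.
Month 2: interest £17.51; balance after payment £1,121.56.
Closed form: n = −ln(1 − rB₀/P)/ln(1+r) = −ln(0.44318)/ln(1.01542) ≈ 53.192, so the balance reaches zero during payment 54.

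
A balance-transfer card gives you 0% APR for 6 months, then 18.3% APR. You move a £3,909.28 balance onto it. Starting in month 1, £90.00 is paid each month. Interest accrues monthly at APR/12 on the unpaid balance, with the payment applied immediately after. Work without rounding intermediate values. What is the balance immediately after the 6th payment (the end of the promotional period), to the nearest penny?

£3,369.28

Promo months 1–6 at r₀ = 0%/12 = 0; months 7+ at r₁ = 18.3%/12 = 0.01525.
After month 6 (no interest yet): B = £3,909.28 − 6·£90.00 = £3,369.28.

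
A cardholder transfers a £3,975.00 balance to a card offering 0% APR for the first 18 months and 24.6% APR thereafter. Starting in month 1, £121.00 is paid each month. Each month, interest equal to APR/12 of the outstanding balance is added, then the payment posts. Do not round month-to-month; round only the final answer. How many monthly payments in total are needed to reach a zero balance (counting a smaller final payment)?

Promo months 1–18 at r₀ = 0%/12 = 0; months 19+ at r₁ = 24.6%/12 = 0.0205.
After month 18 (no interest yet): B = £3,975.00 − 18·£121.00 = £1,797.00.
Then at r₁ with £121.00/mo: n₂ = −ln(1 − r₁·B/P)/ln(1+r₁) ≈ 17.89 → 18 more payments.

36 payments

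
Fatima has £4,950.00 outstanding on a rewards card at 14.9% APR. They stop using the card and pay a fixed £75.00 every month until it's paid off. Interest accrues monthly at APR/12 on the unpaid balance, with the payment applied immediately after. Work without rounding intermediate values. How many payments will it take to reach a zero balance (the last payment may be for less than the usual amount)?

139 payments

Monthly rate r = 14.9%/12 = 1.24167% = 0.0124167.
Recurrence: B ← B·(1+r) − £75.00.
Month 1: interest £61.46; balance after payment £4,936.46.
Month 2: interest £61.29; balance after payment £4,922.76.
Closed form: n = −ln(1 − rB₀/P)/ln(1+r) = −ln(0.1805)/ln(1.01242) ≈ 138.735, so the balance reaches zero during payment 139.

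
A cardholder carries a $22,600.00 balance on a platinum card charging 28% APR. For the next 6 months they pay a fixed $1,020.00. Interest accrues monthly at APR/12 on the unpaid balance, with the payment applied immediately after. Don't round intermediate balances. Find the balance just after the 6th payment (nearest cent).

$19,466.11

Monthly rate r = 28%/12 = 2.33333% = 0.0233333.
Each month: B ← B·(1+r) − $1,020.00.
Month 1: interest $527.33; balance after payment $22,107.33.
Month 2: interest $515.84; balance after payment $21,603.17.
Month 3: interest $504.07; balance after payment $21,087.25.
Month 4: interest $492.04; balance after payment $20,559.28.
Month 5: interest $479.72; balance after payment $20,019.00.
Month 6: interest $467.11; balance after payment $19,466.11.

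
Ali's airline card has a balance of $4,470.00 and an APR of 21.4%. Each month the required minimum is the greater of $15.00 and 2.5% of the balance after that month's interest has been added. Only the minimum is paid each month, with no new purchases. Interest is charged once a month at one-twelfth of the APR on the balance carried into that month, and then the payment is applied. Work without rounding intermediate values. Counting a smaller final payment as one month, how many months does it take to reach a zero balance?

334 months

Monthly rate r = 21.4%/12 = 1.78333% = 0.0178333.
While 2.5% of the post-interest balance exceeds $15.00, each month B ← (B·(1+r))·(1 − 0.025), i.e. B shrinks by the factor (1+r)·0.975 = 0.99239.
This holds for months 1–266. Entering month 267 the balance is $585.50; 2.5% of the post-interest balance is now below $15.00, so the flat $15.00 minimum applies from here.
From month 267 a fixed $15.00 at rate r clears $585.50 in 68 more payments. Total: 266 + 68 = 334 months.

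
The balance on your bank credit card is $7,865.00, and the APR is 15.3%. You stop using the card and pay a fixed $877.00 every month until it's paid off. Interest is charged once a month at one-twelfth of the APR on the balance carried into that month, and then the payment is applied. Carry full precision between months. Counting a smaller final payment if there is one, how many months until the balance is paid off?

Monthly rate r = 15.3%/12 = 1.275% = 0.01275.
Recurrence: B ← B·(1+r) − $877.00.
Month 1: interest $100.28; balance after payment $7,088.28.
Month 2: interest $90.38; balance after payment $6,301.65.
Closed form: n = −ln(1 − rB₀/P)/ln(1+r) = −ln(0.88566)/ln(1.01275) ≈ 9.584, so the balance reaches zero during payment 10.

10 payments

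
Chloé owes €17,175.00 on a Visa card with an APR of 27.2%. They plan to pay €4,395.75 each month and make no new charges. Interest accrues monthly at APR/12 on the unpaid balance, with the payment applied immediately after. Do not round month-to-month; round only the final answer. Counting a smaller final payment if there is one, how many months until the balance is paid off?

5 months

Monthly rate r = 27.2%/12 = 2.26667% = 0.0226667.
Recurrence: B ← B·(1+r) − €4,395.75.
Month 1: interest €389.30; balance after payment €13,168.55.
Month 2: interest €298.49; balance after payment €9,071.29.
Month 3: interest €205.62; balance after payment €4,881.15.
Month 4: interest €110.64; balance after payment €596.04.
Month 5: interest €13.51; balance after payment €0.00.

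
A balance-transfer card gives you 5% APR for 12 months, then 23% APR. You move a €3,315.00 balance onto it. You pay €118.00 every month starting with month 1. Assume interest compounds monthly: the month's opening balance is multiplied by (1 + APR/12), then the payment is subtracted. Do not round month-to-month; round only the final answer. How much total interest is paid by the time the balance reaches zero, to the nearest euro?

€596

Promo months 1–12 at r₀ = 5%/12 = 0.00416667; months 13+ at r₁ = 23%/12 = 0.0191667.
After month 12: iterate B ← B·(1+r₀) − €118.00 for 12 months → €2,035.70.
Then at r₁ with €118.00/mo: n₂ = −ln(1 − r₁·B/P)/ln(1+r₁) ≈ 21.15 → 22 more payments.
Total paid = 33·€118.00 + €17.34 = €3,911.34; interest = €3,911.34 − €3,315.00 = €596.34.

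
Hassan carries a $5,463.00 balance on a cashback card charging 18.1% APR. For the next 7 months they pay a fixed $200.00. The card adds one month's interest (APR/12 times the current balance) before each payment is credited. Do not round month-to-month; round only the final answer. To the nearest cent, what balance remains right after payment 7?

$4,601.60

Monthly rate r = 18.1%/12 = 1.50833% = 0.0150833.
Each month: B ← B·(1+r) − $200.00.
Month 1: interest $82.40; balance after payment $5,345.40.
Month 2: interest $80.63; balance after payment $5,226.03.
Month 3: interest $78.83; balance after payment $5,104.85.
Month 4: interest $77.00; balance after payment $4,981.85.
Month 5: interest $75.14; balance after payment $4,856.99.
Month 6: interest $73.26; balance after payment $4,730.25.
Month 7: interest $71.35; balance after payment $4,601.60.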